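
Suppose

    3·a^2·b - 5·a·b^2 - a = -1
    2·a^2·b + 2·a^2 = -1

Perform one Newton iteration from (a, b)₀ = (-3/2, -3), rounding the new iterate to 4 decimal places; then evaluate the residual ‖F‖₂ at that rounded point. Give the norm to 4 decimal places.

At (-3/2, -3): F = (49.7500, -8.0000).
Jacobian J = [[6·a·b - 5·b^2 - 1, 3·a^2 - 10·a·b], [4·a·b + 4·a, 2·a^2]].
At the point, J = [[-19.0000, -38.2500], [12.0000, 4.5000]] (det J = 373.5000).
Solving J·Δ = −F gives Δ = (0.2199, 1.1914).
Then the next iterate is (a, b)₁ = (-1.2801, -1.8086).
Re-evaluating at (-1.2801, -1.8086): F = (14.325333, -1.650034), so ‖F‖₂ = 14.4200.

14.4200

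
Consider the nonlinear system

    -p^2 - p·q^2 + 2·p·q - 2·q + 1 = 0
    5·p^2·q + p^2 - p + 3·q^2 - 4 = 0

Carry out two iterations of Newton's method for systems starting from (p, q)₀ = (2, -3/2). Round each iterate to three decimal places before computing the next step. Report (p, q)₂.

(0.437, -1.754)

At (2, -3/2): F = (-10.500, -25.250).
Jacobian J = [[-2·p - q^2 + 2·q, -2·p·q + 2·p - 2], [10·p·q + 2·p - 1, 5·p^2 + 6·q]].
At the point, J = [[-9.250, 8.000], [-27.000, 11.000]] (det J = 114.250).
Solving J·Δ = −F gives Δ = (-0.757, 0.437).
Then the next iterate is (p, q)₁ = (1.243, -1.063).
Round to (1.243, -1.063) and repeat: F = (-2.46622, -8.51998), J = [[-5.74197, 3.12862], [-11.72709, 1.34725]].
Δ = (-0.806, -0.691), so (p, q)₂ = (0.437, -1.754).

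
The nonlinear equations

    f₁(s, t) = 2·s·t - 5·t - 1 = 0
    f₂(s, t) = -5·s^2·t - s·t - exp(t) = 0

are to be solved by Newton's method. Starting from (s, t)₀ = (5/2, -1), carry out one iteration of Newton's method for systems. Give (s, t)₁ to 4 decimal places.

(2.0000, -0.4026)

At (5/2, -1): F = (-1.0000, 33.382121).
Jacobian J = [[2·t, 2·s - 5], [-10·s·t - t, -5·s^2 - s - exp(t)]].
At the point, J = [[-2.0000, 0.0000], [26.0000, -34.117879]] (det J = 68.235759).
Solving J·Δ = −F gives Δ = (-0.5000, 0.5974).
Then the next iterate is (s, t)₁ = (2.0000, -0.4026).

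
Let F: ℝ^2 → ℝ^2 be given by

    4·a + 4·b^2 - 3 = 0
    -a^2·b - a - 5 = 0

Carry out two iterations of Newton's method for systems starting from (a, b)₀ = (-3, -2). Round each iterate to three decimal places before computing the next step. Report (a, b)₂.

(-1.590, -1.537)

At (-3, -2): F = (1.000, 16.000).
Jacobian J = [[4, 8·b], [-2·a·b - 1, -a^2]].
At the point, J = [[4.000, -16.000], [-13.000, -9.000]] (det J = -244.000).
Solving J·Δ = −F gives Δ = (1.012, 0.316).
Then the next iterate is (a, b)₁ = (-1.988, -1.684).
Round to (-1.988, -1.684) and repeat: F = (0.39142, 3.64341), J = [[4.000, -13.472], [-7.69558, -3.95214]].
Δ = (0.398, 0.147), so (a, b)₂ = (-1.590, -1.537).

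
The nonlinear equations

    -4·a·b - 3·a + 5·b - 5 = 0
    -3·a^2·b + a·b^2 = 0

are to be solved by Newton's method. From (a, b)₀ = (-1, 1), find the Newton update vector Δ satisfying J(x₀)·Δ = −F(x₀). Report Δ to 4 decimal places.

(0.0357, -0.7500)

At (-1, 1): F = (7.0000, -4.0000).
Jacobian J = [[-4·b - 3, -4·a + 5], [-6·a·b + b^2, -3·a^2 + 2·a·b]].
At the point, J = [[-7.0000, 9.0000], [7.0000, -5.0000]] (det J = -28.0000).
Solving J·Δ = −F gives Δ = (0.0357, -0.7500).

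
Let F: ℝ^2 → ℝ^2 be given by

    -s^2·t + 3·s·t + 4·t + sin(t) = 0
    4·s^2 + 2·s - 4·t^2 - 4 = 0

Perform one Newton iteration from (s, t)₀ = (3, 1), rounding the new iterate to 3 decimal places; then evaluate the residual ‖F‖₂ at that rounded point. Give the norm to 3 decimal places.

11.535

At (3, 1): F = (4.84147, 34.000).
Jacobian J = [[-2·s·t + 3·t, -s^2 + 3·s + cos(t) + 4], [8·s + 2, -8·t]].
At the point, J = [[-3.000, 4.54030], [26.000, -8.000]] (det J = -94.04786).
Solving J·Δ = −F gives Δ = (-2.053, -2.423).
Then the next iterate is (s, t)₁ = (0.947, -1.423).
Re-evaluating at (0.947, -1.423): F = (-9.44768, -6.61848), so ‖F‖₂ = 11.535.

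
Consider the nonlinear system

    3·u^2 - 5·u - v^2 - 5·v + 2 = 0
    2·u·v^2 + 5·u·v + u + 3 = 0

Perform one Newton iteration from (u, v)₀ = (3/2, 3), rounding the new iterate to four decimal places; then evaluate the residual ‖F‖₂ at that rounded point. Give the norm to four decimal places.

14.4049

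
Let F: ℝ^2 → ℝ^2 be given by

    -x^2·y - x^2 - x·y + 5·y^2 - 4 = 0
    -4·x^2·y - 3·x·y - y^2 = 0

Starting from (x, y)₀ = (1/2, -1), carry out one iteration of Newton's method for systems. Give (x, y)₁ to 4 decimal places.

(0.2943, -0.8796)

At (1/2, -1): F = (1.5000, 1.5000).
Jacobian J = [[-2·x·y - 2·x - y, -x^2 - x + 10·y], [-8·x·y - 3·y, -4·x^2 - 3·x - 2·y]].
At the point, J = [[1.0000, -10.7500], [7.0000, -0.5000]] (det J = 74.7500).
Solving J·Δ = −F gives Δ = (-0.2057, 0.1204).
Then the next iterate is (x, y)₁ = (0.2943, -0.8796).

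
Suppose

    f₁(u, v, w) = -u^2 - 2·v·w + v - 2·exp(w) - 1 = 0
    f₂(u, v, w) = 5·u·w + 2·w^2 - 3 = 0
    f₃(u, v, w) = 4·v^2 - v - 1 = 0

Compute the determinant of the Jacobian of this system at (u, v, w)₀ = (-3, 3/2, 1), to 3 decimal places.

J = [[-2·u, -2·w + 1, -2·v - 2·exp(w)], [5·w, 0, 5·u + 4·w], [0, 8·v - 1, 0]].
At the point, J = [[6.000, -1.000, -8.43656], [5.000, 0.000, -11.000], [0.000, 11.000, 0.000]].
det J = 261.989.

261.989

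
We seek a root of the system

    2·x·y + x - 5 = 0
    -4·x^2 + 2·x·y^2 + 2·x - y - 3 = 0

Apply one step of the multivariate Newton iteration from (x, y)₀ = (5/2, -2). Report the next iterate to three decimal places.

At (5/2, -2): F = (-12.500, -1.000).
Jacobian J = [[2·y + 1, 2·x], [-8·x + 2·y^2 + 2, 4·x·y - 1]].
At the point, J = [[-3.000, 5.000], [-10.000, -21.000]] (det J = 113.000).
Solving J·Δ = −F gives Δ = (-2.367, 1.080).
Then the next iterate is (x, y)₁ = (0.133, -0.920).

(0.133, -0.920)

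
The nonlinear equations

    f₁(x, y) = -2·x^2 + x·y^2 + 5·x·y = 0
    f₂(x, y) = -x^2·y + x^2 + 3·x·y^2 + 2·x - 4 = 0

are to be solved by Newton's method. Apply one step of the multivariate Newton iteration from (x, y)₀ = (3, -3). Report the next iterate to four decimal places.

(0.9698, -2.8190)

At (3, -3): F = (-36.0000, 119.0000).
Jacobian J = [[-4·x + y^2 + 5·y, 2·x·y + 5·x], [-2·x·y + 2·x + 3·y^2 + 2, -x^2 + 6·x·y]].
At the point, J = [[-18.0000, -3.0000], [53.0000, -63.0000]] (det J = 1293.0000).
Solving J·Δ = −F gives Δ = (-2.0302, 0.1810).
Then the next iterate is (x, y)₁ = (0.9698, -2.8190).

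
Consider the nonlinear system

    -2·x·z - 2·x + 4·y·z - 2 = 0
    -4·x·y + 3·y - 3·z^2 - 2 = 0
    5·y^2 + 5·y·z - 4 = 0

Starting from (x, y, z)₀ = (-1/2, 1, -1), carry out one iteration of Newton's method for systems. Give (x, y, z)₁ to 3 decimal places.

At (-1/2, 1, -1): F = (-6.000, 0.000, -4.000).
Jacobian J = [[-2·z - 2, 4·z, -2·x + 4·y], [-4·y, -4·x + 3, -6·z], [0, 10·y + 5·z, 5·y]].
At the point, J = [[0.000, -4.000, 5.000], [-4.000, 5.000, 6.000], [0.000, 5.000, 5.000]] (det J = -180.000).
Solving J·Δ = −F gives Δ = (1.256, -0.222, 1.022).
Then the next iterate is (x, y, z)₁ = (0.756, 0.778, 0.022).

(0.756, 0.778, 0.022)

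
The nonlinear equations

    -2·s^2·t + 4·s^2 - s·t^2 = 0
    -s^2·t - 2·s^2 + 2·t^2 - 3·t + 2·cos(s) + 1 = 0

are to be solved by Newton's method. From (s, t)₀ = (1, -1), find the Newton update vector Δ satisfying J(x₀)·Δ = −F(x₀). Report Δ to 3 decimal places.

At (1, -1): F = (5.000, 6.08060).
Jacobian J = [[-4·s·t + 8·s - t^2, -2·s^2 - 2·s·t], [-2·s·t - 4·s - 2·sin(s), -s^2 + 4·t - 3]].
At the point, J = [[11.000, 0.000], [-3.68294, -8.000]] (det J = -88.000).
Solving J·Δ = −F gives Δ = (-0.455, 0.969).

(-0.455, 0.969)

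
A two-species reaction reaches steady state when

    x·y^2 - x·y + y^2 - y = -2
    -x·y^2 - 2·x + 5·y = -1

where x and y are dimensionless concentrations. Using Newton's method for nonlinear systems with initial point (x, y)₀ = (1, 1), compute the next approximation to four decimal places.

At (1, 1): F = (2.0000, 3.0000).
Jacobian J = [[y^2 - y, 2·x·y - x + 2·y - 1], [-y^2 - 2, -2·x·y + 5]].
At the point, J = [[0.0000, 2.0000], [-3.0000, 3.0000]] (det J = 6.0000).
Solving J·Δ = −F gives Δ = (0.0000, -1.0000).
Then the next iterate is (x, y)₁ = (1.0000, 0.0000).

(1.0000, 0.0000)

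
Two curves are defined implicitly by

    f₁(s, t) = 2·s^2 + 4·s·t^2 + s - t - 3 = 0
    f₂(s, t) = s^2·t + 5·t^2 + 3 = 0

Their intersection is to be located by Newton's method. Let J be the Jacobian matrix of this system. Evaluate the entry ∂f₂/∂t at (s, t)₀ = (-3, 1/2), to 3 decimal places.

∂f₂/∂t = s^2 + 10·t.
At (-3, 1/2) this is 14.000.

14.000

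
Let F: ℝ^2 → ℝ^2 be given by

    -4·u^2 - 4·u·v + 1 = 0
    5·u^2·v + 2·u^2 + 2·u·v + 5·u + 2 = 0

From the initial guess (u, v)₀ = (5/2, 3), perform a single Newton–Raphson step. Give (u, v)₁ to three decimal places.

(-0.500, 7.200)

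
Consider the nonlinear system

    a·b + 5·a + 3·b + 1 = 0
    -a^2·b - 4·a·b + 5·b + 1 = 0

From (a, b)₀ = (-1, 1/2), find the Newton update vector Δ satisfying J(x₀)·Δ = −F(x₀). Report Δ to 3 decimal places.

(0.739, -0.533)

At (-1, 1/2): F = (-3.000, 5.000).
Jacobian J = [[b + 5, a + 3], [-2·a·b - 4·b, -a^2 - 4·a + 5]].
At the point, J = [[5.500, 2.000], [-1.000, 8.000]] (det J = 46.000).
Solving J·Δ = −F gives Δ = (0.739, -0.533).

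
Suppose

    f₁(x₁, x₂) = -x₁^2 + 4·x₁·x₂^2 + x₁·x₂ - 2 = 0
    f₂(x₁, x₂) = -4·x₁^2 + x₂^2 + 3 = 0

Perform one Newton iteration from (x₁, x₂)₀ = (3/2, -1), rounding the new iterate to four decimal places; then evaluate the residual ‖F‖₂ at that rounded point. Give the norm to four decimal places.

0.7151

At (3/2, -1): F = (0.2500, -5.0000).
Jacobian J = [[-2·x₁ + 4·x₂^2 + x₂, 8·x₁·x₂ + x₁], [-8·x₁, 2·x₂]].
At the point, J = [[0.0000, -10.5000], [-12.0000, -2.0000]] (det J = -126.0000).
Solving J·Δ = −F gives Δ = (-0.4206, 0.0238).
Then the next iterate is (x₁, x₂)₁ = (1.0794, -0.9762).
Re-evaluating at (1.0794, -0.9762): F = (-0.104287, -0.707451), so ‖F‖₂ = 0.7151.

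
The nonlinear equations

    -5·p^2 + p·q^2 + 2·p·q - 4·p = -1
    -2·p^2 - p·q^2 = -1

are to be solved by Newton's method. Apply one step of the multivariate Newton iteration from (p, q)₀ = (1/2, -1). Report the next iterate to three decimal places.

(0.225, -1.825)

At (1/2, -1): F = (-2.750, 0.000).
Jacobian J = [[-10·p + q^2 + 2·q - 4, 2·p·q + 2·p], [-4·p - q^2, -2·p·q]].
At the point, J = [[-10.000, 0.000], [-3.000, 1.000]] (det J = -10.000).
Solving J·Δ = −F gives Δ = (-0.275, -0.825).
Then the next iterate is (p, q)₁ = (0.225, -1.825).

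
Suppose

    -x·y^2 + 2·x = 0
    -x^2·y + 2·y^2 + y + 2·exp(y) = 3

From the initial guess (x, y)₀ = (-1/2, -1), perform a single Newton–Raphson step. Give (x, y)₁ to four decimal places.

(-0.4309, -1.4309)

At (-1/2, -1): F = (-0.5000, -1.014241).
Jacobian J = [[-y^2 + 2, -2·x·y], [-2·x·y, -x^2 + 4·y + 2·exp(y) + 1]].
At the point, J = [[1.0000, -1.0000], [-1.0000, -2.514241]] (det J = -3.514241).
Solving J·Δ = −F gives Δ = (0.0691, -0.4309).
Then the next iterate is (x, y)₁ = (-0.4309, -1.4309).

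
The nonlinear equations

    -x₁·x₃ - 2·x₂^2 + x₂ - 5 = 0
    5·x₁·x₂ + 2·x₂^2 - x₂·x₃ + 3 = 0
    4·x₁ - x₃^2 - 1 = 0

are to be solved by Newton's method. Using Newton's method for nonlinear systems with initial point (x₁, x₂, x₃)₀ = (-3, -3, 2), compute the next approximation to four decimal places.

(-4.4134, -0.3720, -3.6634)

At (-3, -3, 2): F = (-20.0000, 72.0000, -17.0000).
Jacobian J = [[-x₃, -4·x₂ + 1, -x₁], [5·x₂, 5·x₁ + 4·x₂ - x₃, -x₂], [4, 0, -2·x₃]].
At the point, J = [[-2.0000, 13.0000, 3.0000], [-15.0000, -29.0000, 3.0000], [4.0000, 0.0000, -4.0000]] (det J = -508.0000).
Solving J·Δ = −F gives Δ = (-1.4134, 2.6280, -5.6634).
Then the next iterate is (x₁, x₂, x₃)₁ = (-4.4134, -0.3720, -3.6634).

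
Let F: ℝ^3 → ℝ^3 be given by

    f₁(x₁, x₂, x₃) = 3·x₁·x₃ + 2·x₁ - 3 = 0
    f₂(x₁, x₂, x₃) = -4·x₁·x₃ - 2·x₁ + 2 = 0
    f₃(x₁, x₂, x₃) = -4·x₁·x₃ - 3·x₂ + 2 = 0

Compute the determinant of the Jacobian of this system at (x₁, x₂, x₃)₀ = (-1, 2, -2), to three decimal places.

6.000

J = [[3·x₃ + 2, 0, 3·x₁], [-4·x₃ - 2, 0, -4·x₁], [-4·x₃, -3, -4·x₁]].
At the point, J = [[-4.000, 0.000, -3.000], [6.000, 0.000, 4.000], [8.000, -3.000, 4.000]].
det J = 6.000.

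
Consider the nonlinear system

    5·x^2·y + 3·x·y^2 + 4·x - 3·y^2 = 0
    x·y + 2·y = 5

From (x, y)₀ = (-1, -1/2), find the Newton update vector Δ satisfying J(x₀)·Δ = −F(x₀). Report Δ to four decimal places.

(-3.4426, 3.7787)

At (-1, -1/2): F = (-8.0000, -5.5000).
Jacobian J = [[10·x·y + 3·y^2 + 4, 5·x^2 + 6·x·y - 6·y], [y, x + 2]].
At the point, J = [[9.7500, 11.0000], [-0.5000, 1.0000]] (det J = 15.2500).
Solving J·Δ = −F gives Δ = (-3.4426, 3.7787).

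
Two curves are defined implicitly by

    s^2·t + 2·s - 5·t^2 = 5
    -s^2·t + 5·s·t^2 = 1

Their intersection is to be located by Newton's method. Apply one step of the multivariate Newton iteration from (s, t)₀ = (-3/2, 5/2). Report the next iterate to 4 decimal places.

At (-3/2, 5/2): F = (-33.6250, -53.5000).
Jacobian J = [[2·s·t + 2, s^2 - 10·t], [-2·s·t + 5·t^2, -s^2 + 10·s·t]].
At the point, J = [[-5.5000, -22.7500], [38.7500, -39.7500]] (det J = 1100.1875).
Solving J·Δ = −F gives Δ = (-0.1086, -1.4518).
Then the next iterate is (s, t)₁ = (-1.6086, 1.0482).

(-1.6086, 1.0482)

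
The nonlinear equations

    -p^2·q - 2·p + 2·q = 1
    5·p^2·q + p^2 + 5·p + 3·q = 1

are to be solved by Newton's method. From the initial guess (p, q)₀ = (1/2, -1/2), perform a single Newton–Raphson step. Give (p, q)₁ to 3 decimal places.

At (1/2, -1/2): F = (-2.875, -0.375).
Jacobian J = [[-2·p·q - 2, -p^2 + 2], [10·p·q + 2·p + 5, 5·p^2 + 3]].
At the point, J = [[-1.500, 1.750], [3.500, 4.250]] (det J = -12.500).
Solving J·Δ = −F gives Δ = (-0.925, 0.850).
Then the next iterate is (p, q)₁ = (-0.425, 0.350).

(-0.425, 0.350)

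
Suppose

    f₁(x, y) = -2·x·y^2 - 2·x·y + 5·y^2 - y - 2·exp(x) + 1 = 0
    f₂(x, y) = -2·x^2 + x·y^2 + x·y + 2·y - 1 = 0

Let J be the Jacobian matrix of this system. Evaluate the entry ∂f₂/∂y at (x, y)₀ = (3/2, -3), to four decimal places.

∂f₂/∂y = 2·x·y + x + 2.
At (3/2, -3) this is -5.5000.

-5.5000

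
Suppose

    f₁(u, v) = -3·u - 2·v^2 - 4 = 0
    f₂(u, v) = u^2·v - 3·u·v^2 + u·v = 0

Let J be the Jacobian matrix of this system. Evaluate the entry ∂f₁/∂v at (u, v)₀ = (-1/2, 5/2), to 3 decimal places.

-10.000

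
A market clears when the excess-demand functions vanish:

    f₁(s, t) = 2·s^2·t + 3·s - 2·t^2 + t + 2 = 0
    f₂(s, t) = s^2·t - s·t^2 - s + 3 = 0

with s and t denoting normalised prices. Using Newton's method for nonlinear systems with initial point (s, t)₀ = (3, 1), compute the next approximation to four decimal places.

(2.6000, -0.4667)

At (3, 1): F = (28.0000, 6.0000).
Jacobian J = [[4·s·t + 3, 2·s^2 - 4·t + 1], [2·s·t - t^2 - 1, s^2 - 2·s·t]].
At the point, J = [[15.0000, 15.0000], [4.0000, 3.0000]] (det J = -15.0000).
Solving J·Δ = −F gives Δ = (-0.4000, -1.4667).
Then the next iterate is (s, t)₁ = (2.6000, -0.4667).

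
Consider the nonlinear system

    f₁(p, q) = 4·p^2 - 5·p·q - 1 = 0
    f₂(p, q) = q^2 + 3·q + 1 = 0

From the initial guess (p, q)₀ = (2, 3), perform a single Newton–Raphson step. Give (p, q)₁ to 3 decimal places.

At (2, 3): F = (-15.000, 19.000).
Jacobian J = [[8·p - 5·q, -5·p], [0, 2·q + 3]].
At the point, J = [[1.000, -10.000], [0.000, 9.000]] (det J = 9.000).
Solving J·Δ = −F gives Δ = (-6.111, -2.111).
Then the next iterate is (p, q)₁ = (-4.111, 0.889).

(-4.111, 0.889)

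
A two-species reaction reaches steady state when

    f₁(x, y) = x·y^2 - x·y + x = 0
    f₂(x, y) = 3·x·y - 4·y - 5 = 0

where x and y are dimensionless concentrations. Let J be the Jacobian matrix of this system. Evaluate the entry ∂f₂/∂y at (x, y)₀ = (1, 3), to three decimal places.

-1.000

∂f₂/∂y = 3·x - 4.
At (1, 3) this is -1.000.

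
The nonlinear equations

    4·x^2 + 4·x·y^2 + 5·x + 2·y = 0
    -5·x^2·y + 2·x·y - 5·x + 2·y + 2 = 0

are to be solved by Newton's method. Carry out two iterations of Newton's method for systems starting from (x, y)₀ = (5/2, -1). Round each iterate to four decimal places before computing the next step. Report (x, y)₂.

(0.3451, -0.1677)

At (5/2, -1): F = (45.5000, 13.7500).
Jacobian J = [[8·x + 4·y^2 + 5, 8·x·y + 2], [-10·x·y + 2·y - 5, -5·x^2 + 2·x + 2]].
At the point, J = [[29.0000, -18.0000], [18.0000, -24.2500]] (det J = -379.2500).
Solving J·Δ = −F gives Δ = (-2.2568, -1.1081).
Then the next iterate is (x, y)₁ = (0.2432, -2.1081).
Round to (0.2432, -2.1081) and repeat: F = (1.559591, -3.834149), J = [[24.721942, -2.101519], [-4.089301, 2.190669]].
Δ = (0.1019, 1.9404), so (x, y)₂ = (0.3451, -0.1677).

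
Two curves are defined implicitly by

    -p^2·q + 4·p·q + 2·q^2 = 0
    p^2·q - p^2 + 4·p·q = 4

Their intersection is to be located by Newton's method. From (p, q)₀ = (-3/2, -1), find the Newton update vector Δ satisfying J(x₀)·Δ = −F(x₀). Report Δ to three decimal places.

At (-3/2, -1): F = (10.250, -2.500).
Jacobian J = [[-2·p·q + 4·q, -p^2 + 4·p + 4·q], [2·p·q - 2·p + 4·q, p^2 + 4·p]].
At the point, J = [[-7.000, -12.250], [2.000, -3.750]] (det J = 50.750).
Solving J·Δ = −F gives Δ = (1.361, 0.059).

(1.361, 0.059)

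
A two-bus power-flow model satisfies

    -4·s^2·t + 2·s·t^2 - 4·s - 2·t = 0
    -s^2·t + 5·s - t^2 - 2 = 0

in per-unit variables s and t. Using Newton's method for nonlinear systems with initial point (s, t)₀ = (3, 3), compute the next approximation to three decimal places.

(1.775, 2.528)

At (3, 3): F = (-72.000, -23.000).
Jacobian J = [[-8·s·t + 2·t^2 - 4, -4·s^2 + 4·s·t - 2], [-2·s·t + 5, -s^2 - 2·t]].
At the point, J = [[-58.000, -2.000], [-13.000, -15.000]] (det J = 844.000).
Solving J·Δ = −F gives Δ = (-1.225, -0.472).
Then the next iterate is (s, t)₁ = (1.775, 2.528).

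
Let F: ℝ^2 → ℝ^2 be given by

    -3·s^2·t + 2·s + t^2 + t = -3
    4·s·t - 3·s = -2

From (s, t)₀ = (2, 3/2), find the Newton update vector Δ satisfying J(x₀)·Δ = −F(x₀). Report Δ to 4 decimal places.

(0.0577, -1.0216)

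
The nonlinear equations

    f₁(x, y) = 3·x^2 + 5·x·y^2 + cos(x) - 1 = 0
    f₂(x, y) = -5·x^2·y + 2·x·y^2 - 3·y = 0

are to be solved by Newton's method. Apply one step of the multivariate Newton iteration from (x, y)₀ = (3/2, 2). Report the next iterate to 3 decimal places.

(0.806, 1.454)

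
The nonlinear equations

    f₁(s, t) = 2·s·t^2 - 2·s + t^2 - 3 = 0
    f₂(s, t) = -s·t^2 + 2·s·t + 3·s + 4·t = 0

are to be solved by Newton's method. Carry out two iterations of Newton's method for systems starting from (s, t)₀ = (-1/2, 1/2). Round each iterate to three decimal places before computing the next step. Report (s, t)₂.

(-1.154, 1.360)

At (-1/2, 1/2): F = (-2.000, 0.125).
Jacobian J = [[2·t^2 - 2, 4·s·t + 2·t], [-t^2 + 2·t + 3, -2·s·t + 2·s + 4]].
At the point, J = [[-1.500, 0.000], [3.750, 3.500]] (det J = -5.250).
Solving J·Δ = −F gives Δ = (-1.333, 1.393).
Then the next iterate is (s, t)₁ = (-1.833, 1.893).
Round to (-1.833, 1.893) and repeat: F = (-8.88748, 1.70172), J = [[5.16690, -10.09348], [3.20255, 7.27374]].
Δ = (0.679, -0.533), so (s, t)₂ = (-1.154, 1.360).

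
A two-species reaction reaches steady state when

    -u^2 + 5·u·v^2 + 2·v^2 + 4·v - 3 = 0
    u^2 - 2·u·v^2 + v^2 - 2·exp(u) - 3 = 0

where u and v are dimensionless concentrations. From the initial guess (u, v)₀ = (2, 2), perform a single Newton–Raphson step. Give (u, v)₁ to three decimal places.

At (2, 2): F = (49.000, -25.77811).
Jacobian J = [[-2·u + 5·v^2, 10·u·v + 4·v + 4], [2·u - 2·v^2 - 2·exp(u), -4·u·v + 2·v]].
At the point, J = [[16.000, 52.000], [-18.77811, -12.000]] (det J = 784.46183).
Solving J·Δ = −F gives Δ = (-0.959, -0.647).
Then the next iterate is (u, v)₁ = (1.041, 1.353).

(1.041, 1.353)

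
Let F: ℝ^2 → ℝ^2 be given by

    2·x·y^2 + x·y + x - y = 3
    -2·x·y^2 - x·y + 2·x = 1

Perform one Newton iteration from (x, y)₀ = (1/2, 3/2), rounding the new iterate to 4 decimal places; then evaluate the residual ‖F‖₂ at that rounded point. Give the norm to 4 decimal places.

2.3658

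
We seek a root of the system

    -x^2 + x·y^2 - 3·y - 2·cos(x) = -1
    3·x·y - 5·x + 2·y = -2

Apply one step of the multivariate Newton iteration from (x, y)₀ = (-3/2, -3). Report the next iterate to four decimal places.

(-0.0205, -4.4851)

At (-3/2, -3): F = (-5.891474, 17.0000).
Jacobian J = [[-2·x + y^2 + 2·sin(x), 2·x·y - 3], [3·y - 5, 3·x + 2]].
At the point, J = [[10.005010, 6.0000], [-14.0000, -2.5000]] (det J = 58.987475).
Solving J·Δ = −F gives Δ = (1.4795, -1.4851).
Then the next iterate is (x, y)₁ = (-0.0205, -4.4851).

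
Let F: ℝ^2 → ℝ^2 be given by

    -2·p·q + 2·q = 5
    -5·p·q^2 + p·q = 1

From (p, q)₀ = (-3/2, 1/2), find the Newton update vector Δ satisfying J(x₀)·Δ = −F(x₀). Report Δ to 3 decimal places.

At (-3/2, 1/2): F = (-2.500, 0.125).
Jacobian J = [[-2·q, -2·p + 2], [-5·q^2 + q, -10·p·q + p]].
At the point, J = [[-1.000, 5.000], [-0.750, 6.000]] (det J = -2.250).
Solving J·Δ = −F gives Δ = (-6.944, -0.889).

(-6.944, -0.889)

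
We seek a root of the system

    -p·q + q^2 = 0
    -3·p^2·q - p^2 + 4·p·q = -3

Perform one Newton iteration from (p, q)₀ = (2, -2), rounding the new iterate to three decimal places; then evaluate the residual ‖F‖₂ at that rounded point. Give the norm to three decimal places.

At (2, -2): F = (8.000, 7.000).
Jacobian J = [[-q, -p + 2·q], [-6·p·q - 2·p + 4·q, -3·p^2 + 4·p]].
At the point, J = [[2.000, -6.000], [12.000, -4.000]] (det J = 64.000).
Solving J·Δ = −F gives Δ = (-0.156, 1.281).
Then the next iterate is (p, q)₁ = (1.844, -0.719).
Re-evaluating at (1.844, -0.719): F = (1.84280, 1.63084), so ‖F‖₂ = 2.461.

2.461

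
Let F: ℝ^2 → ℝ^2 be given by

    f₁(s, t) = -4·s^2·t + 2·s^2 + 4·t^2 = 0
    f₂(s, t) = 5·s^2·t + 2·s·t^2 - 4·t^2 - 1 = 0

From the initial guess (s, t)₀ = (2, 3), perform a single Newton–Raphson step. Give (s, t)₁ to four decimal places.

At (2, 3): F = (-4.0000, 59.0000).
Jacobian J = [[-8·s·t + 4·s, -4·s^2 + 8·t], [10·s·t + 2·t^2, 5·s^2 + 4·s·t - 8·t]].
At the point, J = [[-40.0000, 8.0000], [78.0000, 20.0000]] (det J = -1424.0000).
Solving J·Δ = −F gives Δ = (-0.3876, -1.4382).
Then the next iterate is (s, t)₁ = (1.6124, 1.5618).

(1.6124, 1.5618)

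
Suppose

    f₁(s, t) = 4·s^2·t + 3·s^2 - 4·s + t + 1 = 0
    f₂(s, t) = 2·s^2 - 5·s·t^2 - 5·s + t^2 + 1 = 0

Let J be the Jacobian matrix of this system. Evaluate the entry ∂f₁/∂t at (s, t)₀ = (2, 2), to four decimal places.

∂f₁/∂t = 4·s^2 + 1.
At (2, 2) this is 17.0000.

17.0000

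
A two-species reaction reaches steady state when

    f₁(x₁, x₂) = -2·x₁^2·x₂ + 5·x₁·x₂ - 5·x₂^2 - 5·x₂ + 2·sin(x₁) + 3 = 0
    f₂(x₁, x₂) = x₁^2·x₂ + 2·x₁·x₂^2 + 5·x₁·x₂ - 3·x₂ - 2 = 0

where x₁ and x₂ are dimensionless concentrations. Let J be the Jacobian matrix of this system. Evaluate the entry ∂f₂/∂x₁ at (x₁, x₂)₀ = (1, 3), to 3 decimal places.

39.000

∂f₂/∂x₁ = 2·x₁·x₂ + 2·x₂^2 + 5·x₂.
At (1, 3) this is 39.000.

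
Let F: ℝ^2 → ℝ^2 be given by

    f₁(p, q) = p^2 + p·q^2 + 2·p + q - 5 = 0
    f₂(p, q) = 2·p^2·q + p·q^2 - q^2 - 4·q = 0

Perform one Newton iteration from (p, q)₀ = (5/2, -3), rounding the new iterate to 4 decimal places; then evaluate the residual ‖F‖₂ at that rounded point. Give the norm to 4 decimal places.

7.6134

At (5/2, -3): F = (25.7500, -12.0000).
Jacobian J = [[2·p + q^2 + 2, 2·p·q + 1], [4·p·q + q^2, 2·p^2 + 2·p·q - 2·q - 4]].
At the point, J = [[16.0000, -14.0000], [-21.0000, -0.5000]] (det J = -302.0000).
Solving J·Δ = −F gives Δ = (-0.5989, 1.1548).
Then the next iterate is (p, q)₁ = (1.9011, -1.8452).
Re-evaluating at (1.9011, -1.8452): F = (7.043976, -2.888942), so ‖F‖₂ = 7.6134.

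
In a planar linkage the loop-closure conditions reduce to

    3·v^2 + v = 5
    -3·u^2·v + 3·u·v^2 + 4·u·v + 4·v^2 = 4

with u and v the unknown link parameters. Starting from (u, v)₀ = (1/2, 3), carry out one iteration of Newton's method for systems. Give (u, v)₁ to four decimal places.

At (1/2, 3): F = (25.0000, 49.2500).
Jacobian J = [[0, 6·v + 1], [-6·u·v + 3·v^2 + 4·v, -3·u^2 + 6·u·v + 4·u + 8·v]].
At the point, J = [[0.0000, 19.0000], [30.0000, 34.2500]] (det J = -570.0000).
Solving J·Δ = −F gives Δ = (-0.1395, -1.3158).
Then the next iterate is (u, v)₁ = (0.3605, 1.6842).

(0.3605, 1.6842)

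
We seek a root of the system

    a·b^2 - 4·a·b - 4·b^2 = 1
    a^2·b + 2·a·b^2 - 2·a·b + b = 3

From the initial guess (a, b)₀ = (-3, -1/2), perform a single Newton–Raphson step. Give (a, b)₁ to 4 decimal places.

(-1.7500, -0.1875)

At (-3, -1/2): F = (-8.7500, -12.5000).
Jacobian J = [[b^2 - 4·b, 2·a·b - 4·a - 8·b], [2·a·b + 2·b^2 - 2·b, a^2 + 4·a·b - 2·a + 1]].
At the point, J = [[2.2500, 19.0000], [4.5000, 22.0000]] (det J = -36.0000).
Solving J·Δ = −F gives Δ = (1.2500, 0.3125).
Then the next iterate is (a, b)₁ = (-1.7500, -0.1875).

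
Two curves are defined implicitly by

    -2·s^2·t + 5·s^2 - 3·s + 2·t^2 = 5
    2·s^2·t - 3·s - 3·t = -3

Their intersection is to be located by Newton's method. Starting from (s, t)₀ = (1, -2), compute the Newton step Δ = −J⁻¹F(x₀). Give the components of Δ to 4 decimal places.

(0.0880, 1.0320)

At (1, -2): F = (9.0000, 2.0000).
Jacobian J = [[-4·s·t + 10·s - 3, -2·s^2 + 4·t], [4·s·t - 3, 2·s^2 - 3]].
At the point, J = [[15.0000, -10.0000], [-11.0000, -1.0000]] (det J = -125.0000).
Solving J·Δ = −F gives Δ = (0.0880, 1.0320).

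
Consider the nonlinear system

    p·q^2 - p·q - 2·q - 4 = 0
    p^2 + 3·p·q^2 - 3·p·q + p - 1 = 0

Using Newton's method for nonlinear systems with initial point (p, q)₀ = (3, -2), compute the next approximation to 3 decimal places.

At (3, -2): F = (18.000, 65.000).
Jacobian J = [[q^2 - q, 2·p·q - p - 2], [2·p + 3·q^2 - 3·q + 1, 6·p·q - 3·p]].
At the point, J = [[6.000, -17.000], [25.000, -45.000]] (det J = 155.000).
Solving J·Δ = −F gives Δ = (-1.903, 0.387).
Then the next iterate is (p, q)₁ = (1.097, -1.613).

(1.097, -1.613)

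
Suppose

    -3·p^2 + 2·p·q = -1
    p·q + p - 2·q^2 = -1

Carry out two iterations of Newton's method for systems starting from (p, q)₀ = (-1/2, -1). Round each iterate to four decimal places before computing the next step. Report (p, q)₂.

At (-1/2, -1): F = (1.2500, -1.0000).
Jacobian J = [[-6·p + 2·q, 2·p], [q + 1, p - 4·q]].
At the point, J = [[1.0000, -1.0000], [0.0000, 3.5000]] (det J = 3.5000).
Solving J·Δ = −F gives Δ = (-0.9643, 0.2857).
Then the next iterate is (p, q)₁ = (-1.4643, -0.7143).
Round to (-1.4643, -0.7143) and repeat: F = (-3.340624, -0.438799), J = [[7.3572, -2.9286], [0.2857, 1.3929]].
Δ = (0.5357, 0.2051), so (p, q)₂ = (-0.9286, -0.5092).

(-0.9286, -0.5092)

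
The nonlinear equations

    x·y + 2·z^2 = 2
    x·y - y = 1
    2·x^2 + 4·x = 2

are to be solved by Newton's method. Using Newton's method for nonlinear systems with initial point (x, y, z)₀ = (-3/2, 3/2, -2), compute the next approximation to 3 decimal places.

(-3.250, -1.450, -1.306)

At (-3/2, 3/2, -2): F = (3.750, -4.750, -3.500).
Jacobian J = [[y, x, 4·z], [y, x - 1, 0], [4·x + 4, 0, 0]].
At the point, J = [[1.500, -1.500, -8.000], [1.500, -2.500, 0.000], [-2.000, 0.000, 0.000]] (det J = 40.000).
Solving J·Δ = −F gives Δ = (-1.750, -2.950, 0.694).
Then the next iterate is (x, y, z)₁ = (-3.250, -1.450, -1.306).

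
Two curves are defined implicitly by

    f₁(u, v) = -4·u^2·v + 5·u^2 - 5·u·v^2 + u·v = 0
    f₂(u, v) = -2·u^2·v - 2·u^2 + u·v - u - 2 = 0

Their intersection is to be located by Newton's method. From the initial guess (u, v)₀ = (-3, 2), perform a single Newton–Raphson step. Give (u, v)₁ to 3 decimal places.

(-2.135, 0.714)

At (-3, 2): F = (27.000, -59.000).
Jacobian J = [[-8·u·v + 10·u - 5·v^2 + v, -4·u^2 - 10·u·v + u], [-4·u·v - 4·u + v - 1, -2·u^2 + u]].
At the point, J = [[0.000, 21.000], [37.000, -21.000]] (det J = -777.000).
Solving J·Δ = −F gives Δ = (0.865, -1.286).
Then the next iterate is (u, v)₁ = (-2.135, 0.714).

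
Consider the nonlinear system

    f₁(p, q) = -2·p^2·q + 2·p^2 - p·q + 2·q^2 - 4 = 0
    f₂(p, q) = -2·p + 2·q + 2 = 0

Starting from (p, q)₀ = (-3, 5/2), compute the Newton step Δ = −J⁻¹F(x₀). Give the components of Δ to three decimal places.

At (-3, 5/2): F = (-11.000, 13.000).
Jacobian J = [[-4·p·q + 4·p - q, -2·p^2 - p + 4·q], [-2, 2]].
At the point, J = [[15.500, -5.000], [-2.000, 2.000]] (det J = 21.000).
Solving J·Δ = −F gives Δ = (-2.048, -8.548).

(-2.048, -8.548)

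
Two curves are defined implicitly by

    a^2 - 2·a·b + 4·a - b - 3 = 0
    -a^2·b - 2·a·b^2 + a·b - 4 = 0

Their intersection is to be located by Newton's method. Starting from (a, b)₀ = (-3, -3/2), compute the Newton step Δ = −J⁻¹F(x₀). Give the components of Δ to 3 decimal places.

At (-3, -3/2): F = (-13.500, 27.500).
Jacobian J = [[2·a - 2·b + 4, -2·a - 1], [-2·a·b - 2·b^2 + b, -a^2 - 4·a·b + a]].
At the point, J = [[1.000, 5.000], [-15.000, -30.000]] (det J = 45.000).
Solving J·Δ = −F gives Δ = (-5.944, 3.889).

(-5.944, 3.889)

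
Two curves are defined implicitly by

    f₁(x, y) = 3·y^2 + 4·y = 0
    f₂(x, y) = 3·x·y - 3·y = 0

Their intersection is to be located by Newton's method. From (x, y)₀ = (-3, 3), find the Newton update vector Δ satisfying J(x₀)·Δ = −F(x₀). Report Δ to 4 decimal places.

At (-3, 3): F = (39.0000, -36.0000).
Jacobian J = [[0, 6·y + 4], [3·y, 3·x - 3]].
At the point, J = [[0.0000, 22.0000], [9.0000, -12.0000]] (det J = -198.0000).
Solving J·Δ = −F gives Δ = (1.6364, -1.7727).

(1.6364, -1.7727)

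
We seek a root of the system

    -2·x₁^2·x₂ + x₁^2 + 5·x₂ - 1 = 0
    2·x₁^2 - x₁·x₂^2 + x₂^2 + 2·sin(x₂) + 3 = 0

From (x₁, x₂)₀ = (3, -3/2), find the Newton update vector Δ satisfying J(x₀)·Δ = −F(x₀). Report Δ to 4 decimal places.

At (3, -3/2): F = (27.5000, 14.505010).
Jacobian J = [[-4·x₁·x₂ + 2·x₁, -2·x₁^2 + 5], [4·x₁ - x₂^2, -2·x₁·x₂ + 2·x₂ + 2·cos(x₂)]].
At the point, J = [[24.0000, -13.0000], [9.7500, 6.141474]] (det J = 274.145386).
Solving J·Δ = −F gives Δ = (-1.3039, -0.2918).

(-1.3039, -0.2918)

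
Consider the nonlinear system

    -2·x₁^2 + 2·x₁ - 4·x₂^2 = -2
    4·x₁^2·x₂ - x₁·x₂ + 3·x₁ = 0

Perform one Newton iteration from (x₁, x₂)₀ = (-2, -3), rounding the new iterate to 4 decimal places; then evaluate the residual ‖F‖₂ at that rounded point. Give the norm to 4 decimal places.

At (-2, -3): F = (-46.0000, -60.0000).
Jacobian J = [[-4·x₁ + 2, -8·x₂], [8·x₁·x₂ - x₂ + 3, 4·x₁^2 - x₁]].
At the point, J = [[10.0000, 24.0000], [54.0000, 18.0000]] (det J = -1116.0000).
Solving J·Δ = −F gives Δ = (0.5484, 1.6882).
Then the next iterate is (x₁, x₂)₁ = (-1.4516, -1.3118).
Re-evaluating at (-1.4516, -1.3118): F = (-12.000762, -17.315607), so ‖F‖₂ = 21.0677.

21.0677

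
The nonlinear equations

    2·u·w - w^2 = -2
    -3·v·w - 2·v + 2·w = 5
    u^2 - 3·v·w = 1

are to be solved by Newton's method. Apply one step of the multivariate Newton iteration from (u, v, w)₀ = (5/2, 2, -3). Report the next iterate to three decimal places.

(-1.400, 1.499, -3.128)

At (5/2, 2, -3): F = (-22.000, 3.000, 23.250).
Jacobian J = [[2·w, 0, 2·u - 2·w], [0, -3·w - 2, -3·v + 2], [2·u, -3·w, -3·v]].
At the point, J = [[-6.000, 0.000, 11.000], [0.000, 7.000, -4.000], [5.000, 9.000, -6.000]] (det J = -349.000).
Solving J·Δ = −F gives Δ = (-3.900, -0.501, -0.128).
Then the next iterate is (u, v, w)₁ = (-1.400, 1.499, -3.128).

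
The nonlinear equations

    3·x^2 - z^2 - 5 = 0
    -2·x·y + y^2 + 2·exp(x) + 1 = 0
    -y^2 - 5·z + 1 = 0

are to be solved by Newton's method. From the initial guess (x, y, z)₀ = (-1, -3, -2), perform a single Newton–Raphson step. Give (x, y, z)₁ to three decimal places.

(-1.616, -2.853, -1.424)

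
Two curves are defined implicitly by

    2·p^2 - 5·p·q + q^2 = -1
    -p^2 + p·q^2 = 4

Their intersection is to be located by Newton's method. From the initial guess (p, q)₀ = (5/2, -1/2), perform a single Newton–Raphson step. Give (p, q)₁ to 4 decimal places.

(0.6134, -0.7654)

At (5/2, -1/2): F = (20.0000, -9.6250).
Jacobian J = [[4·p - 5·q, -5·p + 2·q], [-2·p + q^2, 2·p·q]].
At the point, J = [[12.5000, -13.5000], [-4.7500, -2.5000]] (det J = -95.3750).
Solving J·Δ = −F gives Δ = (-1.8866, -0.2654).
Then the next iterate is (p, q)₁ = (0.6134, -0.7654).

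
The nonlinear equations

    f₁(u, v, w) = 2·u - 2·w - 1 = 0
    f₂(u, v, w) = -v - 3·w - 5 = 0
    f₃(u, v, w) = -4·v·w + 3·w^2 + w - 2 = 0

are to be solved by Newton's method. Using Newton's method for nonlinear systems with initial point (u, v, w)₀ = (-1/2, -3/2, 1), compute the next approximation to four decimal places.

(0.1400, -3.9200, -0.3600)

At (-1/2, -3/2, 1): F = (-4.0000, -6.5000, 8.0000).
Jacobian J = [[2, 0, -2], [0, -1, -3], [0, -4·w, -4·v + 6·w + 1]].
At the point, J = [[2.0000, 0.0000, -2.0000], [0.0000, -1.0000, -3.0000], [0.0000, -4.0000, 13.0000]] (det J = -50.0000).
Solving J·Δ = −F gives Δ = (0.6400, -2.4200, -1.3600).
Then the next iterate is (u, v, w)₁ = (0.1400, -3.9200, -0.3600).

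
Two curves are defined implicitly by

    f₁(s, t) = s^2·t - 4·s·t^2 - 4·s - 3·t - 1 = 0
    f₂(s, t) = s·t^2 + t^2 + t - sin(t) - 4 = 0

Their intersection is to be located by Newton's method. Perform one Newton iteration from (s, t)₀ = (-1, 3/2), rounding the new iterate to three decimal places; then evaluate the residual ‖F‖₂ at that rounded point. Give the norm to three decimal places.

At (-1, 3/2): F = (9.000, -3.49749).
Jacobian J = [[2·s·t - 4·t^2 - 4, s^2 - 8·s·t - 3], [t^2, 2·s·t + 2·t - cos(t) + 1]].
At the point, J = [[-16.000, 10.000], [2.250, 0.92926]] (det J = -37.36820).
Solving J·Δ = −F gives Δ = (1.160, 0.956).
Then the next iterate is (s, t)₁ = (0.160, 2.456).
Re-evaluating at (0.160, 2.456): F = (-12.80557, 4.81991), so ‖F‖₂ = 13.683.

13.683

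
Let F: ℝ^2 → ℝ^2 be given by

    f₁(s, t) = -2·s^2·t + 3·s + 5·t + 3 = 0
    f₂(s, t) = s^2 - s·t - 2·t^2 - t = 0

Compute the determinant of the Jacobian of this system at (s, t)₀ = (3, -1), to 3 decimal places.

J = [[-4·s·t + 3, -2·s^2 + 5], [2·s - t, -s - 4·t - 1]].
At the point, J = [[15.000, -13.000], [7.000, 0.000]].
det J = 91.000.

91.000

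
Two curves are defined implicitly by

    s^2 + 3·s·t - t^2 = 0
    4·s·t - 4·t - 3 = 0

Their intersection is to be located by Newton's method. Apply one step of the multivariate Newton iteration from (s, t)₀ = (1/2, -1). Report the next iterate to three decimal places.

At (1/2, -1): F = (-2.250, -1.000).
Jacobian J = [[2·s + 3·t, 3·s - 2·t], [4·t, 4·s - 4]].
At the point, J = [[-2.000, 3.500], [-4.000, -2.000]] (det J = 18.000).
Solving J·Δ = −F gives Δ = (-0.444, 0.389).
Then the next iterate is (s, t)₁ = (0.056, -0.611).

(0.056, -0.611)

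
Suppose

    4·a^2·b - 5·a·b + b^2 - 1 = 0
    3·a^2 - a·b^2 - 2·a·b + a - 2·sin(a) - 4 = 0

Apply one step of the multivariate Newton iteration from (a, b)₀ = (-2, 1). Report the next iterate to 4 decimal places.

At (-2, 1): F = (26.0000, 13.818595).
Jacobian J = [[8·a·b - 5·b, 4·a^2 - 5·a + 2·b], [6·a - b^2 - 2·b - 2·cos(a) + 1, -2·a·b - 2·a]].
At the point, J = [[-21.0000, 28.0000], [-13.167706, 8.0000]] (det J = 200.695777).
Solving J·Δ = −F gives Δ = (0.8915, -0.2599).
Then the next iterate is (a, b)₁ = (-1.1085, 0.7401).

(-1.1085, 0.7401)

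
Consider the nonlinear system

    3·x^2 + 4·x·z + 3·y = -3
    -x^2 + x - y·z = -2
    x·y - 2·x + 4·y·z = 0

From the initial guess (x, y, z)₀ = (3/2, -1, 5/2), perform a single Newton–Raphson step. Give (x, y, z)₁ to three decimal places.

At (3/2, -1, 5/2): F = (21.750, 3.750, -14.500).
Jacobian J = [[6·x + 4·z, 3, 4·x], [-2·x + 1, -z, -y], [y - 2, x + 4·z, 4·y]].
At the point, J = [[19.000, 3.000, 6.000], [-2.000, -2.500, 1.000], [-3.000, 11.500, -4.000]] (det J = -244.500).
Solving J·Δ = −F gives Δ = (0.041, -0.030, -3.741).
Then the next iterate is (x, y, z)₁ = (1.541, -1.030, -1.241).

(1.541, -1.030, -1.241)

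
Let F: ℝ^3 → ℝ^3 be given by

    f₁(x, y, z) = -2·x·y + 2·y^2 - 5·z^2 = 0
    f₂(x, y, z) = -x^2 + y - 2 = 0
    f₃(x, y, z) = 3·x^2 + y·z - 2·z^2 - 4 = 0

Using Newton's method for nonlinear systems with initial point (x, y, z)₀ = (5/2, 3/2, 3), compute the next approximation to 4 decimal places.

(1.2735, 2.1173, 1.5432)

At (5/2, 3/2, 3): F = (-48.0000, -6.7500, 1.2500).
Jacobian J = [[-2·y, -2·x + 4·y, -10·z], [-2·x, 1, 0], [6·x, z, y - 4·z]].
At the point, J = [[-3.0000, 1.0000, -30.0000], [-5.0000, 1.0000, 0.0000], [15.0000, 3.0000, -10.5000]] (det J = 879.0000).
Solving J·Δ = −F gives Δ = (-1.2265, 0.6173, -1.4568).
Then the next iterate is (x, y, z)₁ = (1.2735, 2.1173, 1.5432).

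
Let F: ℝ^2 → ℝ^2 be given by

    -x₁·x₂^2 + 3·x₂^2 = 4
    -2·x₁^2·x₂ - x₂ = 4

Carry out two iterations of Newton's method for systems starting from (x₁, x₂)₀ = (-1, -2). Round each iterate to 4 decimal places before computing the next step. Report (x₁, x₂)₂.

(-1.2057, -0.9937)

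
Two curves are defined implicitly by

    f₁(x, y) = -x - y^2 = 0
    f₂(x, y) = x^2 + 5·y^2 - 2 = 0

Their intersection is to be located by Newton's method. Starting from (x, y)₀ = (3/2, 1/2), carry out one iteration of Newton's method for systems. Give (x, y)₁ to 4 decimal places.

At (3/2, 1/2): F = (-1.7500, 1.5000).
Jacobian J = [[-1, -2·y], [2·x, 10·y]].
At the point, J = [[-1.0000, -1.0000], [3.0000, 5.0000]] (det J = -2.0000).
Solving J·Δ = −F gives Δ = (-3.6250, 1.8750).
Then the next iterate is (x, y)₁ = (-2.1250, 2.3750).

(-2.1250, 2.3750)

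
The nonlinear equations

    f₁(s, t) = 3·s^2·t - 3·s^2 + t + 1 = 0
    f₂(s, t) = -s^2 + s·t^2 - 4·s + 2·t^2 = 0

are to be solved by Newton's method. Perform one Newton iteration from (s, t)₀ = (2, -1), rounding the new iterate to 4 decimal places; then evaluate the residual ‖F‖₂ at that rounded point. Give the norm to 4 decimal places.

5.9120

At (2, -1): F = (-24.0000, -8.0000).
Jacobian J = [[6·s·t - 6·s, 3·s^2 + 1], [-2·s + t^2 - 4, 2·s·t + 4·t]].
At the point, J = [[-24.0000, 13.0000], [-7.0000, -8.0000]] (det J = 283.0000).
Solving J·Δ = −F gives Δ = (-1.0459, -0.0848).
Then the next iterate is (s, t)₁ = (0.9541, -1.0848).
Re-evaluating at (0.9541, -1.0848): F = (-5.778223, -1.250348), so ‖F‖₂ = 5.9120.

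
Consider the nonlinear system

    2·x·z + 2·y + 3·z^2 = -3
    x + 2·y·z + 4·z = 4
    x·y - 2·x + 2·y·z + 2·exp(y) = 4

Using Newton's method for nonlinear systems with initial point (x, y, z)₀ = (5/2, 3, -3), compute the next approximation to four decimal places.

(-0.5697, 2.0479, -0.1143)

At (5/2, 3, -3): F = (21.0000, -31.5000, 20.671074).
Jacobian J = [[2·z, 2, 2·x + 6·z], [1, 2·z, 2·y + 4], [y - 2, x + 2·z + 2·exp(y), 2·y]].
At the point, J = [[-6.0000, 2.0000, -13.0000], [1.0000, -6.0000, 10.0000], [1.0000, 36.671074, 6.0000]] (det J = 1869.540471).
Solving J·Δ = −F gives Δ = (-3.0697, -0.9521, 2.8857).
Then the next iterate is (x, y, z)₁ = (-0.5697, 2.0479, -0.1143).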